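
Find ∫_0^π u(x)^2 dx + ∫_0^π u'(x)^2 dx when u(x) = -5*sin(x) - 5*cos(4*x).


||u||_{H^1(0,π)}^2 = -340/3 + 475*π/2

u'(x) = 20*sin(4*x) - 5*cos(x).
Expand u² and (u')² and integrate term by term on (0, π), using: for integers n ≥ 1, ∫_0^π sin²(nx) dx = ∫_0^π cos²(nx) dx = π/2; for n ≠ n', ∫_0^π sin(nx)sin(n'x) dx = ∫_0^π cos(nx)cos(n'x) dx = 0; and by product-to-sum, ∫_0^π sin(nx)cos(n'x) dx = ½∫_0^π [sin((n+n')x) + sin((n−n')x)] dx, which is 0 when n+n' is even and 2n/(n²−n'²) when n+n' is odd (it need not vanish on (0, π)).
  u² squared terms: (-5)²·∫cos(4x)² dx = 25·π/2 = 25*π/2;  (-5)²·∫sin(x)² dx = 25·π/2 = 25*π/2.
  u² cross terms: 2·(-5)·(-5)·∫cos(4x)·sin(x) dx = 50·(-2/15) = -20/3.
  So ∫_0^π u² dx = 25*π/2 + 25*π/2 − 20/3 = -20/3 + 25*π.
  (u')² squared terms: (-5)²·∫cos(x)² dx = 25·π/2 = 25*π/2;  (20)²·∫sin(4x)² dx = 400·π/2 = 200*π.
  (u')² cross terms: 2·(-5)·(20)·∫cos(x)·sin(4x) dx = -200·(8/15) = -320/3.
  So ∫_0^π (u')² dx = 25*π/2 + 200*π − 320/3 = -320/3 + 425*π/2.
||u||_{H^1}^2 = (-20/3 + 25*π) + (-320/3 + 425*π/2) = -340/3 + 475*π/2.


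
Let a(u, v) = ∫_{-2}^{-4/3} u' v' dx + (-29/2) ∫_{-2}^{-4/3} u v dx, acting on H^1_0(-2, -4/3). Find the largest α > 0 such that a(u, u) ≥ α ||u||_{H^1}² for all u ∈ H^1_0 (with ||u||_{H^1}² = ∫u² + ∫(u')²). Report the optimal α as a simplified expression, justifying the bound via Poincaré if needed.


α = (-58 + 9*π^2)/(4 + 9*π^2)

Coercivity of a(·,·) on H^1_0(-2, -4/3) means a(u, u) ≥ α ||u||_{H^1}² for every u ∈ H^1_0.
The interval has length L = 2/3, and Poincaré/coercivity depend only on L. Here a(u, u) = ∫(u')² + (-29/2)·∫u².
Here c = -29/2 < 0 with |c| < (π/L)² = 9*π^2/4, so coercivity still holds. The condition a(u,u) ≥ α||u||_{H^1}² reads (1−α)∫(u')² ≥ (α−c)∫u². Any admissible α is ≤ 1 (rapidly oscillating u have ∫u²/∫(u')² → 0), and α = 1 would force 0 ≥ (1−c)∫u², impossible since c < 1; so 1−α > 0. By the sharp Poincaré inequality on H^1_0 of an interval of length L, ∫(u')² ≥ (π/L)²∫u² with equality for the first sine mode sin(π(x−x₀)/L) (x₀ the left endpoint), so the inequality holds for all u iff (1−α)(π/L)² ≥ α − c, i.e. α ≤ ((π/L)² + c)/((π/L)² + 1) = (1 + c(L/π)²)/(1 + (L/π)²). (Direct route, valid since c ≤ 0: Poincaré gives c∫u² ≥ c(L/π)²∫(u')², so a(u,u) ≥ (1 + c(L/π)²)∫(u')², while ||u||_{H^1}² ≤ (1 + (L/π)²)∫(u')²; dividing yields the same α.) With (π/L)² = 9*π^2/4 and c = -29/2, the largest admissible constant is α = ((π/L)² + c)/((π/L)² + 1).
Simplifying, α = (-58 + 9*π^2)/(4 + 9*π^2).


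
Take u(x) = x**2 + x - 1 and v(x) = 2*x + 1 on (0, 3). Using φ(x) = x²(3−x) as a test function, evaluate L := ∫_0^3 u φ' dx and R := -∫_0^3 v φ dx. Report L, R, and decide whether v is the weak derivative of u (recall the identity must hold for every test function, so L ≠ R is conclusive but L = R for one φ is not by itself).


LHS = -621/20, RHS = -621/20. Yes, v = u' weakly.

u(x) = x**2 + x - 1, classical derivative u'(x) = 2*x + 1.
φ(x) = x²(3−x), so φ'(x) = 3*x*(2 - x).
Note φ(0) = φ(3) = 0, so the boundary term u·φ vanishes.
LHS = ∫_0^3 u(x) φ'(x) dx = ∫_0^3 (-3*x^4 + 3*x^3 + 9*x^2 - 6*x) dx. Term by term:
  ∫_0^3 -3*x^4 dx = -729/5;  ∫_0^3 3*x^3 dx = 243/4;  ∫_0^3 9*x^2 dx = 81;
  ∫_0^3 -6*x dx = -27.
Sum: -729/5 + 243/4 + 81 − 27 = -621/20.
So LHS = -621/20.
∫_0^3 v(x) φ(x) dx = ∫_0^3 (-2*x^4 + 5*x^3 + 3*x^2) dx. Term by term:
  ∫_0^3 -2*x^4 dx = -486/5;  ∫_0^3 5*x^3 dx = 405/4;  ∫_0^3 3*x^2 dx = 27.
Sum: -486/5 + 405/4 + 27 = 621/20.
So RHS = -∫_0^3 v(x) φ(x) dx = -621/20.
LHS = RHS, so the identity holds for this test φ.
Moreover u is smooth here and v(x) = u'(x) = 2*x + 1 pointwise, so the identity holds for every test function. Hence v is the weak derivative of u.


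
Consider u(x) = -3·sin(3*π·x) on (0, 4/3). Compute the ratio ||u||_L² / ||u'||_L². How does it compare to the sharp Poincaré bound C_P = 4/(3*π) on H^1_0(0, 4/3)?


||u||_L² / ||u'||_L² = 1/(3*π) < C_P = 4/(3*π).

u(x) = -3·sin(3*π·x), so u'(x) = -9*π*cos(3*π*x).
Writing u(x) = A·sin(kπx/L) with A = -3 and k = 4, use ∫_0^L sin²(kπx/L) dx = L/2 and ∫_0^L cos²(kπx/L) dx = L/2.
u² = 9·sin²(3*π·x) and (u')² = 81*π^2·cos²(3*π·x), and each of sin², cos² integrates to L/2 = 2/3 over (0, 4/3).
∫_0^4/3 u² dx = 6, so ||u||_L² = sqrt(6).
∫_0^4/3 (u')² dx = 54*π^2, so ||u'||_L² = 3*sqrt(6)*π.
Ratio ||u||_L² / ||u'||_L² = 1/(3*π).
Sharp Poincaré constant on H^1_0(0, 4/3) is C_P = L/π = 4/(3*π), achieved by sin(3*π/4·x).
This is the k = 4 harmonic; the ratio L/(kπ) is strictly less than C_P = L/π, consistent with the sharp inequality ||u||_L² ≤ C_P ||u'||_L².


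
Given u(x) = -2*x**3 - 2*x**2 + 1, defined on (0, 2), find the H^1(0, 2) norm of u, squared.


||u||_{H^1}^2 = 13114/21

The H^1 norm (squared) on an interval (0, L) is
  ||u||_{H^1}^2 = ∫_0^L u(x)^2 dx + ∫_0^L u'(x)^2 dx.
Compute u'(x) = -6*x**2 - 4*x.
Then u(x)^2 = 4*x**6 + 8*x**5 + 4*x**4 - 4*x**3 - 4*x**2 + 1 and u'(x)^2 = 36*x**4 + 48*x**3 + 16*x**2.
Integrate each monomial from 0 to 2 using ∫_0^2 c·x^n dx = c·2^(n+1)/(n+1):
  ∫_0^2 u(x)^2 dx = ∫_0^2 (4*x^6 + 8*x^5 + 4*x^4 - 4*x^3 - 4*x^2 + 1) dx. Term by term:
    ∫_0^2 4*x^6 dx = 512/7;  ∫_0^2 8*x^5 dx = 256/3;  ∫_0^2 4*x^4 dx = 128/5;
    ∫_0^2 -4*x^3 dx = -16;  ∫_0^2 -4*x^2 dx = -32/3;  ∫_0^2 1 dx = 2.
  Sum: 512/7 + 256/3 + 128/5 − 16 − 32/3 + 2 = 16738/105.
  ∫_0^2 u'(x)^2 dx = ∫_0^2 (36*x^4 + 48*x^3 + 16*x^2) dx. Term by term:
    ∫_0^2 36*x^4 dx = 1152/5;  ∫_0^2 48*x^3 dx = 192;  ∫_0^2 16*x^2 dx = 128/3.
  Sum: 1152/5 + 192 + 128/3 = 6976/15.
Adding: ||u||_{H^1}^2 = 16738/105 + 6976/15 = 13114/21.


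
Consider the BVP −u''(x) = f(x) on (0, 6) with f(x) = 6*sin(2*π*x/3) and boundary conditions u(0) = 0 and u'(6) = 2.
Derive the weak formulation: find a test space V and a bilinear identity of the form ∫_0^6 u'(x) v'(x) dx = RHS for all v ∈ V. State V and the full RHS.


V = {v ∈ H^1(0, 6) : v(0) = 0} (test functions vanish at x = 0 where u is specified); weak form: ∫_0^6 u'v' dx = ∫_0^6 (6*sin(2*π*x/3)) v dx + 2·v(6) for all v ∈ V.

Multiply both sides by a test function v and integrate from 0 to 6:
  ∫_0^6 −u''(x) v(x) dx = ∫_0^6 f(x) v(x) dx.
Integrate the LHS by parts once:
  ∫_0^6 −u'' v dx = −[u'(x) v(x)]_0^6 + ∫_0^6 u'(x) v'(x) dx.
Thus ∫_0^6 u'(x) v'(x) dx = ∫_0^6 f(x) v(x) dx + [u'(x) v(x)]_0^6.
Choose V so that boundary terms are either known or forced to vanish.
Mixed BC: u(0) = 0 (Dirichlet) and u'(6) = 2 (Neumann). Define V = {v ∈ H^1(0, 6) : v(0) = 0}. Then [u' v]_0^6 = u'(6)·v(6) − u'(0)·0 = 2·v(6).
Weak formulation: find u (satisfying any essential BC) such that ∫_0^6 u'(x) v'(x) dx = ∫_0^6 f v dx + 2·v(6) for all v ∈ V (Dirichlet at 0 absorbed into V; Neumann datum at x = 6 contributes the boundary term).
Substituting f(x) = 6*sin(2*π*x/3), the right-hand side is ∫_0^6 (6*sin(2*π*x/3)) v dx + 2·v(6).


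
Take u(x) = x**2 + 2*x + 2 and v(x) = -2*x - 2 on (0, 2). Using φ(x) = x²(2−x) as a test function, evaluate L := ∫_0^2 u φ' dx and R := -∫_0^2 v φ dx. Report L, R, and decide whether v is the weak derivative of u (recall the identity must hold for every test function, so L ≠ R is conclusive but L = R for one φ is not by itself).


LHS = -88/15, RHS = 88/15. No, v is not the weak derivative of u.

u(x) = x**2 + 2*x + 2, classical derivative u'(x) = 2*x + 2.
φ(x) = x²(2−x), so φ'(x) = x*(4 - 3*x).
Note φ(0) = φ(2) = 0, so the boundary term u·φ vanishes.
LHS = ∫_0^2 u(x) φ'(x) dx = ∫_0^2 (-3*x^4 - 2*x^3 + 2*x^2 + 8*x) dx. Term by term:
  ∫_0^2 -3*x^4 dx = -96/5;  ∫_0^2 -2*x^3 dx = -8;  ∫_0^2 2*x^2 dx = 16/3;
  ∫_0^2 8*x dx = 16.
Sum: -96/5 − 8 + 16/3 + 16 = -88/15.
So LHS = -88/15.
∫_0^2 v(x) φ(x) dx = ∫_0^2 (2*x^4 - 2*x^3 - 4*x^2) dx. Term by term:
  ∫_0^2 2*x^4 dx = 64/5;  ∫_0^2 -2*x^3 dx = -8;  ∫_0^2 -4*x^2 dx = -32/3.
Sum: 64/5 − 8 − 32/3 = -88/15.
So RHS = -∫_0^2 v(x) φ(x) dx = 88/15.
LHS − RHS = -176/15 ≠ 0, so the identity fails.
(For a valid weak derivative the identity must hold for EVERY test function, in particular this one. The failure shows v is NOT the weak derivative of u.)
Correct weak derivative would be u'(x) = 2*x + 2.


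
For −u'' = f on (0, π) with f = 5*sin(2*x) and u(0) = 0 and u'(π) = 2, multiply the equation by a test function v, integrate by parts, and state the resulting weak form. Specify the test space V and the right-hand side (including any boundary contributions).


V = {v ∈ H^1(0, π) : v(0) = 0} (test functions vanish at x = 0 where u is specified); weak form: ∫_0^π u'v' dx = ∫_0^π (5*sin(2*x)) v dx + 2·v(π) for all v ∈ V.

Multiply both sides by a test function v and integrate from 0 to π:
  ∫_0^π −u''(x) v(x) dx = ∫_0^π f(x) v(x) dx.
Integrate the LHS by parts once:
  ∫_0^π −u'' v dx = −[u'(x) v(x)]_0^π + ∫_0^π u'(x) v'(x) dx.
Thus ∫_0^π u'(x) v'(x) dx = ∫_0^π f(x) v(x) dx + [u'(x) v(x)]_0^π.
Choose V so that boundary terms are either known or forced to vanish.
Mixed BC: u(0) = 0 (Dirichlet) and u'(π) = 2 (Neumann). Define V = {v ∈ H^1(0, π) : v(0) = 0}. Then [u' v]_0^π = u'(π)·v(π) − u'(0)·0 = 2·v(π).
Weak formulation: find u (satisfying any essential BC) such that ∫_0^π u'(x) v'(x) dx = ∫_0^π f v dx + 2·v(π) for all v ∈ V (Dirichlet at 0 absorbed into V; Neumann datum at x = π contributes the boundary term).
Substituting f(x) = 5*sin(2*x), the right-hand side is ∫_0^π (5*sin(2*x)) v dx + 2·v(π).


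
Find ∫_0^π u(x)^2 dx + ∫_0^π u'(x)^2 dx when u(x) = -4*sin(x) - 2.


||u||_{H^1(0,π)}^2 = 32 + 20*π

u'(x) = -4*cos(x).
Expand u² and (u')² and integrate term by term on (0, π), using: for integers n ≥ 1, ∫_0^π sin²(nx) dx = ∫_0^π cos²(nx) dx = π/2; for n ≠ n', ∫_0^π sin(nx)sin(n'x) dx = ∫_0^π cos(nx)cos(n'x) dx = 0; and by product-to-sum, ∫_0^π sin(nx)cos(n'x) dx = ½∫_0^π [sin((n+n')x) + sin((n−n')x)] dx, which is 0 when n+n' is even and 2n/(n²−n'²) when n+n' is odd (it need not vanish on (0, π)). For the constant mode: ∫_0^π 1 dx = π, ∫_0^π cos(nx) dx = 0, ∫_0^π sin(nx) dx = (1−(−1)^n)/n.
  u² squared terms: (-2)²·∫1 dx = 4·π = 4*π;  (-4)²·∫sin(x)² dx = 16·π/2 = 8*π.
  u² cross terms: 2·(-2)·(-4)·∫1·sin(x) dx = 16·(2) = 32.
  So ∫_0^π u² dx = 4*π + 8*π + 32 = 32 + 12*π.
  (u')² squared terms: (-4)²·∫cos(x)² dx = 16·π/2 = 8*π.
  So ∫_0^π (u')² dx = 8*π.
||u||_{H^1}^2 = (32 + 12*π) + (8*π) = 32 + 20*π.


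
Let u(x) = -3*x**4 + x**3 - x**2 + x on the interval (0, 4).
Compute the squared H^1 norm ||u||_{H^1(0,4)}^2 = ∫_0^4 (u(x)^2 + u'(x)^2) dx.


||u||_{H^1}^2 = 10959220/21

The H^1 norm (squared) on an interval (0, L) is
  ||u||_{H^1}^2 = ∫_0^L u(x)^2 dx + ∫_0^L u'(x)^2 dx.
Compute u'(x) = -12*x**3 + 3*x**2 - 2*x + 1.
Then u(x)^2 = 9*x**8 - 6*x**7 + 7*x**6 - 8*x**5 + 3*x**4 - 2*x**3 + x**2 and u'(x)^2 = 144*x**6 - 72*x**5 + 57*x**4 - 36*x**3 + 10*x**2 - 4*x + 1.
Integrate each monomial from 0 to 4 using ∫_0^4 c·x^n dx = c·4^(n+1)/(n+1):
  ∫_0^4 u(x)^2 dx = ∫_0^4 (9*x^8 - 6*x^7 + 7*x^6 - 8*x^5 + 3*x^4 - 2*x^3 + x^2) dx. Term by term:
    ∫_0^4 9*x^8 dx = 262144;  ∫_0^4 -6*x^7 dx = -49152;  ∫_0^4 7*x^6 dx = 16384;
    ∫_0^4 -8*x^5 dx = -16384/3;  ∫_0^4 3*x^4 dx = 3072/5;  ∫_0^4 -2*x^3 dx = -128;
    ∫_0^4 x^2 dx = 64/3.
  Sum: 262144 − 49152 + 16384 − 16384/3 + 3072/5 − 128 + 64/3 = 1122112/5.
  ∫_0^4 u'(x)^2 dx = ∫_0^4 (144*x^6 - 72*x^5 + 57*x^4 - 36*x^3 + 10*x^2 - 4*x + 1) dx. Term by term:
    ∫_0^4 144*x^6 dx = 2359296/7;  ∫_0^4 -72*x^5 dx = -49152;  ∫_0^4 57*x^4 dx = 58368/5;
    ∫_0^4 -36*x^3 dx = -2304;  ∫_0^4 10*x^2 dx = 640/3;  ∫_0^4 -4*x dx = -32;
    ∫_0^4 1 dx = 4.
  Sum: 2359296/7 − 49152 + 58368/5 − 2304 + 640/3 − 32 + 4 = 31231748/105.
Adding: ||u||_{H^1}^2 = 1122112/5 + 31231748/105 = 10959220/21.


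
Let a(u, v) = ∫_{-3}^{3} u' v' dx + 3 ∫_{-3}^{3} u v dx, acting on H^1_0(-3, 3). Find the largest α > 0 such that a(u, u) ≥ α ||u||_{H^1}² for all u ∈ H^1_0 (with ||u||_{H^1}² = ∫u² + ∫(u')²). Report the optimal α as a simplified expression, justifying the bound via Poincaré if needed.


α = 1

Coercivity of a(·,·) on H^1_0(-3, 3) means a(u, u) ≥ α ||u||_{H^1}² for every u ∈ H^1_0.
The interval has length L = 6, and Poincaré/coercivity depend only on L. Here a(u, u) = ∫(u')² + (3)·∫u².
Here c = 3 ≥ 1, so a(u,u) = ∫(u')² + c∫u² ≥ ∫(u')² + ∫u² = ||u||_{H^1}², i.e. α = 1 works. No larger α is possible: a(u,u) ≥ α||u||_{H^1}² means (1−α)∫(u')² ≥ (α−c)∫u², and for the modes u_n = sin(nπ(x−x₀)/L) (x₀ the left endpoint) one has ∫u_n²/∫(u_n')² = (L/(nπ))² → 0, so a(u_n,u_n)/||u_n||_{H^1}² → 1. Hence the optimal constant is α = 1.
Therefore α = 1.


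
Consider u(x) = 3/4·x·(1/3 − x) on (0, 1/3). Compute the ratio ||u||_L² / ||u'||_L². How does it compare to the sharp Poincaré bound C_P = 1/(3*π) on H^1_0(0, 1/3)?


||u||_L² / ||u'||_L² = sqrt(10)/30 < C_P = 1/(3*π).

u(x) = 3/4·x·(1/3 − x), so u'(x) = 1/4 - 3*x/2.
u(x) = 3/4·x·(1/3 − x) vanishes at x = 0 and x = 1/3, so u ∈ H^1_0(0, 1/3). Differentiate via the product rule and integrate the resulting polynomials term by term.
  ∫_0^1/3 u² dx = ∫_0^1/3 (9*x^4/16 - 3*x^3/8 + x^2/16) dx. Term by term:
    ∫_0^1/3 9*x^4/16 dx = 1/2160;  ∫_0^1/3 -3*x^3/8 dx = -1/864;  ∫_0^1/3 x^2/16 dx = 1/1296.
  Sum: 1/2160 − 1/864 + 1/1296 = 1/12960.
  ∫_0^1/3 (u')² dx = ∫_0^1/3 (9*x^2/4 - 3*x/4 + 1/16) dx. Term by term:
    ∫_0^1/3 9*x^2/4 dx = 1/36;  ∫_0^1/3 -3*x/4 dx = -1/24;  ∫_0^1/3 1/16 dx = 1/48.
  Sum: 1/36 − 1/24 + 1/48 = 1/144.
∫_0^1/3 u² dx = 1/12960, so ||u||_L² = sqrt(10)/360.
∫_0^1/3 (u')² dx = 1/144, so ||u'||_L² = 1/12.
Ratio ||u||_L² / ||u'||_L² = sqrt(10)/30.
Sharp Poincaré constant on H^1_0(0, 1/3) is C_P = L/π = 1/(3*π), achieved by sin(3*π·x).
A polynomial bump cannot attain the sharp Poincaré constant (only the first sine eigenfunction does), so the ratio is strictly less than C_P, consistent with ||u||_L² ≤ C_P ||u'||_L².


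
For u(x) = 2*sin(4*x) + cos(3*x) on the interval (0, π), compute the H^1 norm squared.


||u||_{H^1(0,π)}^2 = 320/7 + 39*π

u'(x) = -3*sin(3*x) + 8*cos(4*x).
Expand u² and (u')² and integrate term by term on (0, π), using: for integers n ≥ 1, ∫_0^π sin²(nx) dx = ∫_0^π cos²(nx) dx = π/2; for n ≠ n', ∫_0^π sin(nx)sin(n'x) dx = ∫_0^π cos(nx)cos(n'x) dx = 0; and by product-to-sum, ∫_0^π sin(nx)cos(n'x) dx = ½∫_0^π [sin((n+n')x) + sin((n−n')x)] dx, which is 0 when n+n' is even and 2n/(n²−n'²) when n+n' is odd (it need not vanish on (0, π)).
  u² squared terms: (2)²·∫sin(4x)² dx = 4·π/2 = 2*π;  (1)²·∫cos(3x)² dx = 1·π/2 = π/2.
  u² cross terms: 2·(2)·(1)·∫sin(4x)·cos(3x) dx = 4·(8/7) = 32/7.
  So ∫_0^π u² dx = 2*π + π/2 + 32/7 = 32/7 + 5*π/2.
  (u')² squared terms: (-3)²·∫sin(3x)² dx = 9·π/2 = 9*π/2;  (8)²·∫cos(4x)² dx = 64·π/2 = 32*π.
  (u')² cross terms: 2·(-3)·(8)·∫sin(3x)·cos(4x) dx = -48·(-6/7) = 288/7.
  So ∫_0^π (u')² dx = 9*π/2 + 32*π + 288/7 = 288/7 + 73*π/2.
||u||_{H^1}^2 = (32/7 + 5*π/2) + (288/7 + 73*π/2) = 320/7 + 39*π.


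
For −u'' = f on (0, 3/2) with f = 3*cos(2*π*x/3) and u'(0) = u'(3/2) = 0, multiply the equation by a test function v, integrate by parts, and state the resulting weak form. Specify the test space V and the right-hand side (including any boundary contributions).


V = H^1(0, 3/2) (no boundary constraint on v; u is determined up to an additive constant); weak form: ∫_0^3/2 u'v' dx = ∫_0^3/2 (3*cos(2*π*x/3)) v dx for all v ∈ V.

Multiply both sides by a test function v and integrate from 0 to 3/2:
  ∫_0^3/2 −u''(x) v(x) dx = ∫_0^3/2 f(x) v(x) dx.
Integrate the LHS by parts once:
  ∫_0^3/2 −u'' v dx = −[u'(x) v(x)]_0^3/2 + ∫_0^3/2 u'(x) v'(x) dx.
Thus ∫_0^3/2 u'(x) v'(x) dx = ∫_0^3/2 f(x) v(x) dx + [u'(x) v(x)]_0^3/2.
Choose V so that boundary terms are either known or forced to vanish.
u has homogeneous Neumann: u'(0) = u'(3/2) = 0. So [u' v]_0^3/2 = 0·v(3/2) − 0·v(0) = 0 for any v; take V = H^1(0, 3/2).
Weak formulation: find u (satisfying any essential BC) such that ∫_0^3/2 u'(x) v'(x) dx = ∫_0^3/2 f v dx for all v ∈ V (homogeneous Neumann, so boundary terms vanish).
Substituting f(x) = 3*cos(2*π*x/3), the right-hand side is ∫_0^3/2 (3*cos(2*π*x/3)) v dx.
Compatibility check (pure Neumann): taking v ≡ 1 ∈ V gives 0 = ∫_0^3/2 f dx + (0) − (0), i.e. ∫_0^3/2 f dx must equal u'(0) − u'(3/2) = 0. Indeed ∫_0^3/2 (3*cos(2*π*x/3)) dx = 0, so the data are compatible. The solution is then unique only up to an additive constant (fix it e.g. by requiring ∫_0^3/2 u dx = 0).


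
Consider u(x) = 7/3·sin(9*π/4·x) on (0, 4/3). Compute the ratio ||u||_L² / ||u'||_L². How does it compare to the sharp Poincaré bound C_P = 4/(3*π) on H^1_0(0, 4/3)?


||u||_L² / ||u'||_L² = 4/(9*π) < C_P = 4/(3*π).

u(x) = 7/3·sin(9*π/4·x), so u'(x) = 21*π*cos(9*π*x/4)/4.
Writing u(x) = A·sin(kπx/L) with A = 7/3 and k = 3, use ∫_0^L sin²(kπx/L) dx = L/2 and ∫_0^L cos²(kπx/L) dx = L/2.
u² = 49/9·sin²(9*π/4·x) and (u')² = 441*π^2/16·cos²(9*π/4·x), and each of sin², cos² integrates to L/2 = 2/3 over (0, 4/3).
∫_0^4/3 u² dx = 98/27, so ||u||_L² = 7*sqrt(6)/9.
∫_0^4/3 (u')² dx = 147*π^2/8, so ||u'||_L² = 7*sqrt(6)*π/4.
Ratio ||u||_L² / ||u'||_L² = 4/(9*π).
Sharp Poincaré constant on H^1_0(0, 4/3) is C_P = L/π = 4/(3*π), achieved by sin(3*π/4·x).
This is the k = 3 harmonic; the ratio L/(kπ) is strictly less than C_P = L/π, consistent with the sharp inequality ||u||_L² ≤ C_P ||u'||_L².


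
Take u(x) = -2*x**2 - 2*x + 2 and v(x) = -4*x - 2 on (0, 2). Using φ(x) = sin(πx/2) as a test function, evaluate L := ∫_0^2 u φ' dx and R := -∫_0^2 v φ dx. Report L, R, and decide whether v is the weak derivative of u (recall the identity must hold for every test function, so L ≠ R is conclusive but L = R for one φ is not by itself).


LHS = 24/π, RHS = 24/π. Yes, v = u' weakly.

u(x) = -2*x**2 - 2*x + 2, classical derivative u'(x) = -4*x - 2.
φ(x) = sin(πx/2), so φ'(x) = π*cos(π*x/2)/2.
Note φ(0) = φ(2) = 0, so the boundary term u·φ vanishes.
LHS = ∫_0^2 u(x) φ'(x) dx = ∫_0^2 (-π*x^2*cos(π*x/2) - π*x*cos(π*x/2) + π*cos(π*x/2)) dx. Term by term:
  ∫_0^2 π*cos(π*x/2) dx = 0;  ∫_0^2 -π*x*cos(π*x/2) dx = 8/π;  ∫_0^2 -π*x^2*cos(π*x/2) dx = 16/π.
Sum: 0 + 8/π + 16/π = 24/π.
So LHS = 24/π.
∫_0^2 v(x) φ(x) dx = ∫_0^2 (-4*x*sin(π*x/2) - 2*sin(π*x/2)) dx. Term by term:
  ∫_0^2 -2*sin(π*x/2) dx = -8/π;  ∫_0^2 -4*x*sin(π*x/2) dx = -16/π.
Sum: -8/π − 16/π = -24/π.
So RHS = -∫_0^2 v(x) φ(x) dx = 24/π.
LHS = RHS, so the identity holds for this test φ.
Moreover u is smooth here and v(x) = u'(x) = -4*x - 2 pointwise, so the identity holds for every test function. Hence v is the weak derivative of u.


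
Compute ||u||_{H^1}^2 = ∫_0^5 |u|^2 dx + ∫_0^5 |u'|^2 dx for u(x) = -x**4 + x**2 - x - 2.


||u||_{H^1}^2 = 6706825/18

The H^1 norm (squared) on an interval (0, L) is
  ||u||_{H^1}^2 = ∫_0^L u(x)^2 dx + ∫_0^L u'(x)^2 dx.
Compute u'(x) = -4*x**3 + 2*x - 1.
Then u(x)^2 = x**8 - 2*x**6 + 2*x**5 + 5*x**4 - 2*x**3 - 3*x**2 + 4*x + 4 and u'(x)^2 = 16*x**6 - 16*x**4 + 8*x**3 + 4*x**2 - 4*x + 1.
Integrate each monomial from 0 to 5 using ∫_0^5 c·x^n dx = c·5^(n+1)/(n+1):
  ∫_0^5 u(x)^2 dx = ∫_0^5 (x^8 - 2*x^6 + 2*x^5 + 5*x^4 - 2*x^3 - 3*x^2 + 4*x + 4) dx. Term by term:
    ∫_0^5 x^8 dx = 1953125/9;  ∫_0^5 -2*x^6 dx = -156250/7;  ∫_0^5 2*x^5 dx = 15625/3;
    ∫_0^5 5*x^4 dx = 3125;  ∫_0^5 -2*x^3 dx = -625/2;  ∫_0^5 -3*x^2 dx = -125;
    ∫_0^5 4*x dx = 50;  ∫_0^5 4 dx = 20.
  Sum: 1953125/9 − 156250/7 + 15625/3 + 3125 − 625/2 − 125 + 50 + 20 = 25534945/126.
  ∫_0^5 u'(x)^2 dx = ∫_0^5 (16*x^6 - 16*x^4 + 8*x^3 + 4*x^2 - 4*x + 1) dx. Term by term:
    ∫_0^5 16*x^6 dx = 1250000/7;  ∫_0^5 -16*x^4 dx = -10000;  ∫_0^5 8*x^3 dx = 1250;
    ∫_0^5 4*x^2 dx = 500/3;  ∫_0^5 -4*x dx = -50;  ∫_0^5 1 dx = 5.
  Sum: 1250000/7 − 10000 + 1250 + 500/3 − 50 + 5 = 3568805/21.
Adding: ||u||_{H^1}^2 = 25534945/126 + 3568805/21 = 6706825/18.


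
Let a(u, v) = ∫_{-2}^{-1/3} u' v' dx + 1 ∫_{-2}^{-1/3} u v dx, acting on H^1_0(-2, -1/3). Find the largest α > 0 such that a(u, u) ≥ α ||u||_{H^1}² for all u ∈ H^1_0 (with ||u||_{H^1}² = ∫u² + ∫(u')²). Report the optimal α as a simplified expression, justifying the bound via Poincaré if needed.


α = 1

Coercivity of a(·,·) on H^1_0(-2, -1/3) means a(u, u) ≥ α ||u||_{H^1}² for every u ∈ H^1_0.
The interval has length L = 5/3, and Poincaré/coercivity depend only on L. Here a(u, u) = ∫(u')² + (1)·∫u².
Here c = 1 ≥ 1, so a(u,u) = ∫(u')² + c∫u² ≥ ∫(u')² + ∫u² = ||u||_{H^1}², i.e. α = 1 works. No larger α is possible: a(u,u) ≥ α||u||_{H^1}² means (1−α)∫(u')² ≥ (α−c)∫u², and for the modes u_n = sin(nπ(x−x₀)/L) (x₀ the left endpoint) one has ∫u_n²/∫(u_n')² = (L/(nπ))² → 0, so a(u_n,u_n)/||u_n||_{H^1}² → 1. Hence the optimal constant is α = 1.
Therefore α = 1.


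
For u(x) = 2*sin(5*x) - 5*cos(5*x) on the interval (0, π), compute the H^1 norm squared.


||u||_{H^1(0,π)}^2 = 377*π

u'(x) = 25*sin(5*x) + 10*cos(5*x).
Expand u² and (u')² and integrate term by term on (0, π), using: for integers n ≥ 1, ∫_0^π sin²(nx) dx = ∫_0^π cos²(nx) dx = π/2; for n ≠ n', ∫_0^π sin(nx)sin(n'x) dx = ∫_0^π cos(nx)cos(n'x) dx = 0; and by product-to-sum, ∫_0^π sin(nx)cos(n'x) dx = ½∫_0^π [sin((n+n')x) + sin((n−n')x)] dx, which is 0 when n+n' is even and 2n/(n²−n'²) when n+n' is odd (it need not vanish on (0, π)).
  u² squared terms: (-5)²·∫cos(5x)² dx = 25·π/2 = 25*π/2;  (2)²·∫sin(5x)² dx = 4·π/2 = 2*π.
  u² cross terms: 2·(-5)·(2)·∫cos(5x)·sin(5x) dx = -20·(0) = 0.
  So ∫_0^π u² dx = 25*π/2 + 2*π + 0 = 29*π/2.
  (u')² squared terms: (10)²·∫cos(5x)² dx = 100·π/2 = 50*π;  (25)²·∫sin(5x)² dx = 625·π/2 = 625*π/2.
  (u')² cross terms: 2·(10)·(25)·∫cos(5x)·sin(5x) dx = 500·(0) = 0.
  So ∫_0^π (u')² dx = 50*π + 625*π/2 + 0 = 725*π/2.
||u||_{H^1}^2 = (29*π/2) + (725*π/2) = 377*π.


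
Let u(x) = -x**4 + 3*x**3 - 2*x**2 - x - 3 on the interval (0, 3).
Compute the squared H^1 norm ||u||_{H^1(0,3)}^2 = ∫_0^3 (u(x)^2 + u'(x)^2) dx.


||u||_{H^1}^2 = 92733/140

The H^1 norm (squared) on an interval (0, L) is
  ||u||_{H^1}^2 = ∫_0^L u(x)^2 dx + ∫_0^L u'(x)^2 dx.
Compute u'(x) = -4*x**3 + 9*x**2 - 4*x - 1.
Then u(x)^2 = x**8 - 6*x**7 + 13*x**6 - 10*x**5 + 4*x**4 - 14*x**3 + 13*x**2 + 6*x + 9 and u'(x)^2 = 16*x**6 - 72*x**5 + 113*x**4 - 64*x**3 - 2*x**2 + 8*x + 1.
Integrate each monomial from 0 to 3 using ∫_0^3 c·x^n dx = c·3^(n+1)/(n+1):
  ∫_0^3 u(x)^2 dx = ∫_0^3 (x^8 - 6*x^7 + 13*x^6 - 10*x^5 + 4*x^4 - 14*x^3 + 13*x^2 + 6*x + 9) dx. Term by term:
    ∫_0^3 x^8 dx = 2187;  ∫_0^3 -6*x^7 dx = -19683/4;  ∫_0^3 13*x^6 dx = 28431/7;
    ∫_0^3 -10*x^5 dx = -1215;  ∫_0^3 4*x^4 dx = 972/5;  ∫_0^3 -14*x^3 dx = -567/2;
    ∫_0^3 13*x^2 dx = 117;  ∫_0^3 6*x dx = 27;  ∫_0^3 9 dx = 27.
  Sum: 2187 − 19683/4 + 28431/7 − 1215 + 972/5 − 567/2 + 117 + 27 + 27 = 27261/140.
  ∫_0^3 u'(x)^2 dx = ∫_0^3 (16*x^6 - 72*x^5 + 113*x^4 - 64*x^3 - 2*x^2 + 8*x + 1) dx. Term by term:
    ∫_0^3 16*x^6 dx = 34992/7;  ∫_0^3 -72*x^5 dx = -8748;  ∫_0^3 113*x^4 dx = 27459/5;
    ∫_0^3 -64*x^3 dx = -1296;  ∫_0^3 -2*x^2 dx = -18;  ∫_0^3 8*x dx = 36;
    ∫_0^3 1 dx = 3.
  Sum: 34992/7 − 8748 + 27459/5 − 1296 − 18 + 36 + 3 = 16368/35.
Adding: ||u||_{H^1}^2 = 27261/140 + 16368/35 = 92733/140.


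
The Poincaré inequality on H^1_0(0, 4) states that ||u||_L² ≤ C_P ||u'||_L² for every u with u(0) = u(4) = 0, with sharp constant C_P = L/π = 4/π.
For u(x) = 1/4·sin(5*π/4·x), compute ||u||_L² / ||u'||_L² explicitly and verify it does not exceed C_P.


||u||_L² / ||u'||_L² = 4/(5*π) < C_P = 4/π.

u(x) = 1/4·sin(5*π/4·x), so u'(x) = 5*π*cos(5*π*x/4)/16.
Writing u(x) = A·sin(kπx/L) with A = 1/4 and k = 5, use ∫_0^L sin²(kπx/L) dx = L/2 and ∫_0^L cos²(kπx/L) dx = L/2.
u² = 1/16·sin²(5*π/4·x) and (u')² = 25*π^2/256·cos²(5*π/4·x), and each of sin², cos² integrates to L/2 = 2 over (0, 4).
∫_0^4 u² dx = 1/8, so ||u||_L² = sqrt(2)/4.
∫_0^4 (u')² dx = 25*π^2/128, so ||u'||_L² = 5*sqrt(2)*π/16.
Ratio ||u||_L² / ||u'||_L² = 4/(5*π).
Sharp Poincaré constant on H^1_0(0, 4) is C_P = L/π = 4/π, achieved by sin(π/4·x).
This is the k = 5 harmonic; the ratio L/(kπ) is strictly less than C_P = L/π, consistent with the sharp inequality ||u||_L² ≤ C_P ||u'||_L².


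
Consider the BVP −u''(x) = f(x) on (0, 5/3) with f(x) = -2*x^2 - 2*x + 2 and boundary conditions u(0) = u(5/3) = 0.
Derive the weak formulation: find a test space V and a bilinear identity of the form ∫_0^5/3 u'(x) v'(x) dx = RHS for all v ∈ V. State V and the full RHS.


V = H^1_0(0, 5/3) (so v(0) = v(5/3) = 0); weak form: ∫_0^5/3 u'v' dx = ∫_0^5/3 (-2*x^2 - 2*x + 2) v dx for all v ∈ V.

Multiply both sides by a test function v and integrate from 0 to 5/3:
  ∫_0^5/3 −u''(x) v(x) dx = ∫_0^5/3 f(x) v(x) dx.
Integrate the LHS by parts once:
  ∫_0^5/3 −u'' v dx = −[u'(x) v(x)]_0^5/3 + ∫_0^5/3 u'(x) v'(x) dx.
Thus ∫_0^5/3 u'(x) v'(x) dx = ∫_0^5/3 f(x) v(x) dx + [u'(x) v(x)]_0^5/3.
Choose V so that boundary terms are either known or forced to vanish.
u is Dirichlet: u(0) = u(5/3) = 0. Let V = H^1_0(0, 5/3); then v(0) = v(5/3) = 0, and [u' v]_0^5/3 = 0.
Weak formulation: find u (satisfying any essential BC) such that ∫_0^5/3 u'(x) v'(x) dx = ∫_0^5/3 f v dx for all v ∈ V.
Substituting f(x) = -2*x^2 - 2*x + 2, the right-hand side is ∫_0^5/3 (-2*x^2 - 2*x + 2) v dx.


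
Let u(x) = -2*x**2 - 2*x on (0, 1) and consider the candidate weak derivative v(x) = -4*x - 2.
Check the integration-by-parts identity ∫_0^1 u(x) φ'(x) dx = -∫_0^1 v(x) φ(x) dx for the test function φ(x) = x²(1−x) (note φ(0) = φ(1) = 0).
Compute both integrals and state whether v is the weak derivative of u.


LHS = 11/30, RHS = 11/30. Yes, v = u' weakly.

u(x) = -2*x**2 - 2*x, classical derivative u'(x) = -4*x - 2.
φ(x) = x²(1−x), so φ'(x) = x*(2 - 3*x).
Note φ(0) = φ(1) = 0, so the boundary term u·φ vanishes.
LHS = ∫_0^1 u(x) φ'(x) dx = ∫_0^1 (6*x^4 + 2*x^3 - 4*x^2) dx. Term by term:
  ∫_0^1 6*x^4 dx = 6/5;  ∫_0^1 2*x^3 dx = 1/2;  ∫_0^1 -4*x^2 dx = -4/3.
Sum: 6/5 + 1/2 − 4/3 = 11/30.
So LHS = 11/30.
∫_0^1 v(x) φ(x) dx = ∫_0^1 (4*x^4 - 2*x^3 - 2*x^2) dx. Term by term:
  ∫_0^1 4*x^4 dx = 4/5;  ∫_0^1 -2*x^3 dx = -1/2;  ∫_0^1 -2*x^2 dx = -2/3.
Sum: 4/5 − 1/2 − 2/3 = -11/30.
So RHS = -∫_0^1 v(x) φ(x) dx = 11/30.
LHS = RHS, so the identity holds for this test φ.
Moreover u is smooth here and v(x) = u'(x) = -4*x - 2 pointwise, so the identity holds for every test function. Hence v is the weak derivative of u.


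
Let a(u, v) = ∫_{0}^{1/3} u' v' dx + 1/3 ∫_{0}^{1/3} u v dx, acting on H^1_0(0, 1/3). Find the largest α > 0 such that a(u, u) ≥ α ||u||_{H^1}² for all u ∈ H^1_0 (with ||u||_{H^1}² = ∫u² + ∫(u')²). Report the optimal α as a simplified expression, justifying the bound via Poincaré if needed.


α = (1 + 27*π^2)/(3*(1 + 9*π^2))

Coercivity of a(·,·) on H^1_0(0, 1/3) means a(u, u) ≥ α ||u||_{H^1}² for every u ∈ H^1_0.
The interval has length L = 1/3, and Poincaré/coercivity depend only on L. Here a(u, u) = ∫(u')² + (1/3)·∫u².
Here 0 < c = 1/3 < 1. The condition a(u,u) ≥ α||u||_{H^1}² reads (1−α)∫(u')² ≥ (α−c)∫u². Any admissible α is ≤ 1 (rapidly oscillating u have ∫u²/∫(u')² → 0), and α = 1 would force 0 ≥ (1−c)∫u², impossible since c < 1; so 1−α > 0. By the sharp Poincaré inequality on H^1_0 of an interval of length L, ∫(u')² ≥ (π/L)²∫u² with equality for the first sine mode sin(π(x−x₀)/L) (x₀ the left endpoint), so the inequality holds for all u iff (1−α)(π/L)² ≥ α − c, i.e. α ≤ ((π/L)² + c)/((π/L)² + 1) = (1 + c(L/π)²)/(1 + (L/π)²). With (π/L)² = 9*π^2 and c = 1/3, the largest admissible constant is α = ((π/L)² + c)/((π/L)² + 1).
Simplifying, α = (1 + 27*π^2)/(3*(1 + 9*π^2)).


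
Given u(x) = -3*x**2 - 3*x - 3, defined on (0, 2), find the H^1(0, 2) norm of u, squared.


||u||_{H^1}^2 = 2208/5

The H^1 norm (squared) on an interval (0, L) is
  ||u||_{H^1}^2 = ∫_0^L u(x)^2 dx + ∫_0^L u'(x)^2 dx.
Compute u'(x) = -6*x - 3.
Then u(x)^2 = 9*x**4 + 18*x**3 + 27*x**2 + 18*x + 9 and u'(x)^2 = 36*x**2 + 36*x + 9.
Integrate each monomial from 0 to 2 using ∫_0^2 c·x^n dx = c·2^(n+1)/(n+1):
  ∫_0^2 u(x)^2 dx = ∫_0^2 (9*x^4 + 18*x^3 + 27*x^2 + 18*x + 9) dx. Term by term:
    ∫_0^2 9*x^4 dx = 288/5;  ∫_0^2 18*x^3 dx = 72;  ∫_0^2 27*x^2 dx = 72;
    ∫_0^2 18*x dx = 36;  ∫_0^2 9 dx = 18.
  Sum: 288/5 + 72 + 72 + 36 + 18 = 1278/5.
  ∫_0^2 u'(x)^2 dx = ∫_0^2 (36*x^2 + 36*x + 9) dx. Term by term:
    ∫_0^2 36*x^2 dx = 96;  ∫_0^2 36*x dx = 72;  ∫_0^2 9 dx = 18.
  Sum: 96 + 72 + 18 = 186.
Adding: ||u||_{H^1}^2 = 1278/5 + 186 = 2208/5.


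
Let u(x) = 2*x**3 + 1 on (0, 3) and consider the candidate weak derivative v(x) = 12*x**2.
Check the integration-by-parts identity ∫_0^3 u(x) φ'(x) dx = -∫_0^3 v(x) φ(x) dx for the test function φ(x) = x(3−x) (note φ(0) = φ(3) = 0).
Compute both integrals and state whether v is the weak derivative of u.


LHS = -729/10, RHS = -729/5. No, v is not the weak derivative of u.

u(x) = 2*x**3 + 1, classical derivative u'(x) = 6*x**2.
φ(x) = x(3−x), so φ'(x) = 3 - 2*x.
Note φ(0) = φ(3) = 0, so the boundary term u·φ vanishes.
LHS = ∫_0^3 u(x) φ'(x) dx = ∫_0^3 (-4*x^4 + 6*x^3 - 2*x + 3) dx. Term by term:
  ∫_0^3 -4*x^4 dx = -972/5;  ∫_0^3 6*x^3 dx = 243/2;  ∫_0^3 -2*x dx = -9;
  ∫_0^3 3 dx = 9.
Sum: -972/5 + 243/2 − 9 + 9 = -729/10.
So LHS = -729/10.
∫_0^3 v(x) φ(x) dx = ∫_0^3 (-12*x^4 + 36*x^3) dx. Term by term:
  ∫_0^3 -12*x^4 dx = -2916/5;  ∫_0^3 36*x^3 dx = 729.
Sum: -2916/5 + 729 = 729/5.
So RHS = -∫_0^3 v(x) φ(x) dx = -729/5.
LHS − RHS = 729/10 ≠ 0, so the identity fails.
(For a valid weak derivative the identity must hold for EVERY test function, in particular this one. The failure shows v is NOT the weak derivative of u.)
Correct weak derivative would be u'(x) = 6*x**2.


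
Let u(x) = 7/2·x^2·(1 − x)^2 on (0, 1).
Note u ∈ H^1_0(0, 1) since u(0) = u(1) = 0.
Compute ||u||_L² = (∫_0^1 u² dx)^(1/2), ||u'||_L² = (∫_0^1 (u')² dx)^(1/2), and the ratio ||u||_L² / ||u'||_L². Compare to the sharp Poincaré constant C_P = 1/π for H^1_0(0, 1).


||u||_L² / ||u'||_L² = sqrt(3)/6 < C_P = 1/π.

u(x) = 7/2·x^2·(1 − x)^2, so u'(x) = 7*x*(x - 1)*(2*x - 1).
u(x) = 7/2·x^2·(1 − x)^2 vanishes at x = 0 and x = 1, so u ∈ H^1_0(0, 1). Differentiate via the product rule and integrate the resulting polynomials term by term.
  ∫_0^1 u² dx = ∫_0^1 (49*x^8/4 - 49*x^7 + 147*x^6/2 - 49*x^5 + 49*x^4/4) dx. Term by term:
    ∫_0^1 49*x^8/4 dx = 49/36;  ∫_0^1 -49*x^7 dx = -49/8;  ∫_0^1 147*x^6/2 dx = 21/2;
    ∫_0^1 -49*x^5 dx = -49/6;  ∫_0^1 49*x^4/4 dx = 49/20.
  Sum: 49/36 − 49/8 + 21/2 − 49/6 + 49/20 = 7/360.
  ∫_0^1 (u')² dx = ∫_0^1 (196*x^6 - 588*x^5 + 637*x^4 - 294*x^3 + 49*x^2) dx. Term by term:
    ∫_0^1 196*x^6 dx = 28;  ∫_0^1 -588*x^5 dx = -98;  ∫_0^1 637*x^4 dx = 637/5;
    ∫_0^1 -294*x^3 dx = -147/2;  ∫_0^1 49*x^2 dx = 49/3.
  Sum: 28 − 98 + 637/5 − 147/2 + 49/3 = 7/30.
∫_0^1 u² dx = 7/360, so ||u||_L² = sqrt(70)/60.
∫_0^1 (u')² dx = 7/30, so ||u'||_L² = sqrt(210)/30.
Ratio ||u||_L² / ||u'||_L² = sqrt(3)/6.
Sharp Poincaré constant on H^1_0(0, 1) is C_P = L/π = 1/π, achieved by sin(π·x).
A polynomial bump cannot attain the sharp Poincaré constant (only the first sine eigenfunction does), so the ratio is strictly less than C_P, consistent with ||u||_L² ≤ C_P ||u'||_L².


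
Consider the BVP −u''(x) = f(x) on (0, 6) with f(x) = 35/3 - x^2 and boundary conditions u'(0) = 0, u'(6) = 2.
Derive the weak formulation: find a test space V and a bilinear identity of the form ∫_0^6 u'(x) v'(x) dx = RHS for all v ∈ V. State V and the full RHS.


V = H^1(0, 6) (v unrestricted at boundary; u is determined up to an additive constant); weak form: ∫_0^6 u'v' dx = ∫_0^6 (35/3 - x^2) v dx + 2·v(6) for all v ∈ V.

Multiply both sides by a test function v and integrate from 0 to 6:
  ∫_0^6 −u''(x) v(x) dx = ∫_0^6 f(x) v(x) dx.
Integrate the LHS by parts once:
  ∫_0^6 −u'' v dx = −[u'(x) v(x)]_0^6 + ∫_0^6 u'(x) v'(x) dx.
Thus ∫_0^6 u'(x) v'(x) dx = ∫_0^6 f(x) v(x) dx + [u'(x) v(x)]_0^6.
Choose V so that boundary terms are either known or forced to vanish.
u has inhomogeneous Neumann u'(0) = 0, u'(6) = 2. [u' v]_0^6 = (2)·v(6) − (0)·v(0) = 2·v(6). Take V = H^1(0, 6); boundary term becomes part of RHS.
Weak formulation: find u (satisfying any essential BC) such that ∫_0^6 u'(x) v'(x) dx = ∫_0^6 f v dx + 2·v(6) for all v ∈ V (Neumann data are natural BCs: they enter the RHS as boundary terms).
Substituting f(x) = 35/3 - x^2, the right-hand side is ∫_0^6 (35/3 - x^2) v dx + 2·v(6).
Compatibility check (pure Neumann): taking v ≡ 1 ∈ V gives 0 = ∫_0^6 f dx + (2) − (0), i.e. ∫_0^6 f dx must equal u'(0) − u'(6) = -2. Indeed ∫_0^6 (35/3 - x^2) dx = -2, so the data are compatible. The solution is then unique only up to an additive constant (fix it e.g. by requiring ∫_0^6 u dx = 0).


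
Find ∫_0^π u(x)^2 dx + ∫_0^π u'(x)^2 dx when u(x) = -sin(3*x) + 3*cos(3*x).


||u||_{H^1(0,π)}^2 = 50*π

u'(x) = -9*sin(3*x) - 3*cos(3*x).
Expand u² and (u')² and integrate term by term on (0, π), using: for integers n ≥ 1, ∫_0^π sin²(nx) dx = ∫_0^π cos²(nx) dx = π/2; for n ≠ n', ∫_0^π sin(nx)sin(n'x) dx = ∫_0^π cos(nx)cos(n'x) dx = 0; and by product-to-sum, ∫_0^π sin(nx)cos(n'x) dx = ½∫_0^π [sin((n+n')x) + sin((n−n')x)] dx, which is 0 when n+n' is even and 2n/(n²−n'²) when n+n' is odd (it need not vanish on (0, π)).
  u² squared terms: (-1)²·∫sin(3x)² dx = 1·π/2 = π/2;  (3)²·∫cos(3x)² dx = 9·π/2 = 9*π/2.
  u² cross terms: 2·(-1)·(3)·∫sin(3x)·cos(3x) dx = -6·(0) = 0.
  So ∫_0^π u² dx = π/2 + 9*π/2 + 0 = 5*π.
  (u')² squared terms: (-9)²·∫sin(3x)² dx = 81·π/2 = 81*π/2;  (-3)²·∫cos(3x)² dx = 9·π/2 = 9*π/2.
  (u')² cross terms: 2·(-9)·(-3)·∫sin(3x)·cos(3x) dx = 54·(0) = 0.
  So ∫_0^π (u')² dx = 81*π/2 + 9*π/2 + 0 = 45*π.
||u||_{H^1}^2 = (5*π) + (45*π) = 50*π.


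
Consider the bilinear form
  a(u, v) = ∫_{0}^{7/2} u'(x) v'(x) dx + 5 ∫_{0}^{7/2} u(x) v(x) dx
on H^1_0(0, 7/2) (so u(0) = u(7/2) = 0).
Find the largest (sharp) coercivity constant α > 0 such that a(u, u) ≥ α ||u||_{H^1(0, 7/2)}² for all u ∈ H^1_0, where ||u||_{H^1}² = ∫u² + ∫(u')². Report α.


α = 1

Coercivity of a(·,·) on H^1_0(0, 7/2) means a(u, u) ≥ α ||u||_{H^1}² for every u ∈ H^1_0.
The interval has length L = 7/2, and Poincaré/coercivity depend only on L. Here a(u, u) = ∫(u')² + (5)·∫u².
Here c = 5 ≥ 1, so a(u,u) = ∫(u')² + c∫u² ≥ ∫(u')² + ∫u² = ||u||_{H^1}², i.e. α = 1 works. No larger α is possible: a(u,u) ≥ α||u||_{H^1}² means (1−α)∫(u')² ≥ (α−c)∫u², and for the modes u_n = sin(nπ(x−x₀)/L) (x₀ the left endpoint) one has ∫u_n²/∫(u_n')² = (L/(nπ))² → 0, so a(u_n,u_n)/||u_n||_{H^1}² → 1. Hence the optimal constant is α = 1.
Therefore α = 1.


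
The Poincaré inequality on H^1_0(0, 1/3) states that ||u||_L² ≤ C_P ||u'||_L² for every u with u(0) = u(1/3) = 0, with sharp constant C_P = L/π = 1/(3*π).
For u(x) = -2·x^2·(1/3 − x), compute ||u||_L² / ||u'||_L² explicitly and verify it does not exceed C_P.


||u||_L² / ||u'||_L² = sqrt(14)/42 < C_P = 1/(3*π).

u(x) = -2·x^2·(1/3 − x), so u'(x) = 2*x*(9*x - 2)/3.
u(x) = -2·x^2·(1/3 − x) vanishes at x = 0 and x = 1/3, so u ∈ H^1_0(0, 1/3). Differentiate via the product rule and integrate the resulting polynomials term by term.
  ∫_0^1/3 u² dx = ∫_0^1/3 (4*x^6 - 8*x^5/3 + 4*x^4/9) dx. Term by term:
    ∫_0^1/3 4*x^6 dx = 4/15309;  ∫_0^1/3 -8*x^5/3 dx = -4/6561;  ∫_0^1/3 4*x^4/9 dx = 4/10935.
  Sum: 4/15309 − 4/6561 + 4/10935 = 4/229635.
  ∫_0^1/3 (u')² dx = ∫_0^1/3 (36*x^4 - 16*x^3 + 16*x^2/9) dx. Term by term:
    ∫_0^1/3 36*x^4 dx = 4/135;  ∫_0^1/3 -16*x^3 dx = -4/81;  ∫_0^1/3 16*x^2/9 dx = 16/729.
  Sum: 4/135 − 4/81 + 16/729 = 8/3645.
∫_0^1/3 u² dx = 4/229635, so ||u||_L² = 2*sqrt(35)/2835.
∫_0^1/3 (u')² dx = 8/3645, so ||u'||_L² = 2*sqrt(10)/135.
Ratio ||u||_L² / ||u'||_L² = sqrt(14)/42.
Sharp Poincaré constant on H^1_0(0, 1/3) is C_P = L/π = 1/(3*π), achieved by sin(3*π·x).
A polynomial bump cannot attain the sharp Poincaré constant (only the first sine eigenfunction does), so the ratio is strictly less than C_P, consistent with ||u||_L² ≤ C_P ||u'||_L².


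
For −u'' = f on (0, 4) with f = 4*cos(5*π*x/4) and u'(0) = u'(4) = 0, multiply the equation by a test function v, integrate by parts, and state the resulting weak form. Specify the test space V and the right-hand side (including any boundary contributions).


V = H^1(0, 4) (no boundary constraint on v; u is determined up to an additive constant); weak form: ∫_0^4 u'v' dx = ∫_0^4 (4*cos(5*π*x/4)) v dx for all v ∈ V.

Multiply both sides by a test function v and integrate from 0 to 4:
  ∫_0^4 −u''(x) v(x) dx = ∫_0^4 f(x) v(x) dx.
Integrate the LHS by parts once:
  ∫_0^4 −u'' v dx = −[u'(x) v(x)]_0^4 + ∫_0^4 u'(x) v'(x) dx.
Thus ∫_0^4 u'(x) v'(x) dx = ∫_0^4 f(x) v(x) dx + [u'(x) v(x)]_0^4.
Choose V so that boundary terms are either known or forced to vanish.
u has homogeneous Neumann: u'(0) = u'(4) = 0. So [u' v]_0^4 = 0·v(4) − 0·v(0) = 0 for any v; take V = H^1(0, 4).
Weak formulation: find u (satisfying any essential BC) such that ∫_0^4 u'(x) v'(x) dx = ∫_0^4 f v dx for all v ∈ V (homogeneous Neumann, so boundary terms vanish).
Substituting f(x) = 4*cos(5*π*x/4), the right-hand side is ∫_0^4 (4*cos(5*π*x/4)) v dx.
Compatibility check (pure Neumann): taking v ≡ 1 ∈ V gives 0 = ∫_0^4 f dx + (0) − (0), i.e. ∫_0^4 f dx must equal u'(0) − u'(4) = 0. Indeed ∫_0^4 (4*cos(5*π*x/4)) dx = 0, so the data are compatible. The solution is then unique only up to an additive constant (fix it e.g. by requiring ∫_0^4 u dx = 0).


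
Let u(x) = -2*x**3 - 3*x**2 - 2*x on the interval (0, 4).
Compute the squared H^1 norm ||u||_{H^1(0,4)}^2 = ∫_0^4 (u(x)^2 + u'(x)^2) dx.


||u||_{H^1}^2 = 3712592/105

The H^1 norm (squared) on an interval (0, L) is
  ||u||_{H^1}^2 = ∫_0^L u(x)^2 dx + ∫_0^L u'(x)^2 dx.
Compute u'(x) = -6*x**2 - 6*x - 2.
Then u(x)^2 = 4*x**6 + 12*x**5 + 17*x**4 + 12*x**3 + 4*x**2 and u'(x)^2 = 36*x**4 + 72*x**3 + 60*x**2 + 24*x + 4.
Integrate each monomial from 0 to 4 using ∫_0^4 c·x^n dx = c·4^(n+1)/(n+1):
  ∫_0^4 u(x)^2 dx = ∫_0^4 (4*x^6 + 12*x^5 + 17*x^4 + 12*x^3 + 4*x^2) dx. Term by term:
    ∫_0^4 4*x^6 dx = 65536/7;  ∫_0^4 12*x^5 dx = 8192;  ∫_0^4 17*x^4 dx = 17408/5;
    ∫_0^4 12*x^3 dx = 768;  ∫_0^4 4*x^2 dx = 256/3.
  Sum: 65536/7 + 8192 + 17408/5 + 768 + 256/3 = 2298368/105.
  ∫_0^4 u'(x)^2 dx = ∫_0^4 (36*x^4 + 72*x^3 + 60*x^2 + 24*x + 4) dx. Term by term:
    ∫_0^4 36*x^4 dx = 36864/5;  ∫_0^4 72*x^3 dx = 4608;  ∫_0^4 60*x^2 dx = 1280;
    ∫_0^4 24*x dx = 192;  ∫_0^4 4 dx = 16.
  Sum: 36864/5 + 4608 + 1280 + 192 + 16 = 67344/5.
Adding: ||u||_{H^1}^2 = 2298368/105 + 67344/5 = 3712592/105.


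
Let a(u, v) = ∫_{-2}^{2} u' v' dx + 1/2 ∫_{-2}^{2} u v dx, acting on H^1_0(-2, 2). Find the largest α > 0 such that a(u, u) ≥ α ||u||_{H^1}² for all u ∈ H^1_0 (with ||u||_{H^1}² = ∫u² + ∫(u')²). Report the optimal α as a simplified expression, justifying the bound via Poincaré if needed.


α = (8 + π^2)/(π^2 + 16)

Coercivity of a(·,·) on H^1_0(-2, 2) means a(u, u) ≥ α ||u||_{H^1}² for every u ∈ H^1_0.
The interval has length L = 4, and Poincaré/coercivity depend only on L. Here a(u, u) = ∫(u')² + (1/2)·∫u².
Here 0 < c = 1/2 < 1. The condition a(u,u) ≥ α||u||_{H^1}² reads (1−α)∫(u')² ≥ (α−c)∫u². Any admissible α is ≤ 1 (rapidly oscillating u have ∫u²/∫(u')² → 0), and α = 1 would force 0 ≥ (1−c)∫u², impossible since c < 1; so 1−α > 0. By the sharp Poincaré inequality on H^1_0 of an interval of length L, ∫(u')² ≥ (π/L)²∫u² with equality for the first sine mode sin(π(x−x₀)/L) (x₀ the left endpoint), so the inequality holds for all u iff (1−α)(π/L)² ≥ α − c, i.e. α ≤ ((π/L)² + c)/((π/L)² + 1) = (1 + c(L/π)²)/(1 + (L/π)²). With (π/L)² = π^2/16 and c = 1/2, the largest admissible constant is α = ((π/L)² + c)/((π/L)² + 1).
Simplifying, α = (8 + π^2)/(π^2 + 16).
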